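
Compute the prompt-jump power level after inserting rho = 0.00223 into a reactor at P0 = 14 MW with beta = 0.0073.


P1/P0 = beta / (beta - rho)
P1/P0 = 0.0073 / (0.0073 - 0.00223) = 1.439842
P1 = 14 * 1.439842 = 20.158 MW

20.158


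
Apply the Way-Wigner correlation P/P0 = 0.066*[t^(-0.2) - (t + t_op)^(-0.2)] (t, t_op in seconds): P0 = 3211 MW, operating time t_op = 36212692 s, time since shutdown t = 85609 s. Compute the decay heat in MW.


P/P0 = 0.066 * [t^(-0.2) - (t + t_op)^(-0.2)]
P/P0 = 0.066 * [85609^(-0.2) - (85609 + 36212692)^(-0.2)]
P/P0 = 0.066 * [0.1031564 - 0.03076258] = 0.004777992
P = 3211 * 0.004777992 = 15.342 MW

15.342


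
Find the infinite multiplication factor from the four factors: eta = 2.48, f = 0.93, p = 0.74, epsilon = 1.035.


k_inf = eta * f * p * epsilon
k_inf = 2.48 * 0.93 * 0.74 * 1.035
k_inf = 1.7665

1.7665


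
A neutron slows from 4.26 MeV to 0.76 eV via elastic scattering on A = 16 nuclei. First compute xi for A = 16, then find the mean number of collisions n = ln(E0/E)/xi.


xi = 1 + (A-1)^2/(2A)*ln((A-1)/(A+1)) = 0.1199467 (for A = 16)
n = ln(E0/E) / xi
n = ln(4.26e6 / 0.76) / 0.1199467
n = ln(5.605263e+06) / 0.1199467 = 129.55

129.55


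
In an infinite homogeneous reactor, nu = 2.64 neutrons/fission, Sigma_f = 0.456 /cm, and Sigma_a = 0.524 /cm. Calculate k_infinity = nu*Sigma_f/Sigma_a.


k_inf = nu * Sigma_f / Sigma_a
k_inf = 2.64 * 0.456 / 0.524
k_inf = 2.2974

2.2974


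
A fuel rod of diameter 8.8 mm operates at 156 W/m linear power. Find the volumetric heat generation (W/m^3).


r = D / 2 / 1000 = 8.8 / 2 / 1000 = 0.0044 m
q''' = q' / (pi * r^2)
q''' = 156 / (pi * 0.0044^2)
q''' = 2.5649e+06 W/m^3

2.5649e+06


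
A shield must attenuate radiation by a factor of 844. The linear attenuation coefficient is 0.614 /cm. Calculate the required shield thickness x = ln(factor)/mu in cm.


x = ln(factor) / mu
x = ln(844) / 0.614
x = 10.974 cm

10.974


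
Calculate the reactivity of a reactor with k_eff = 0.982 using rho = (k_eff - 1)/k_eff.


rho = (k_eff - 1) / k_eff
rho = (0.982 - 1) / 0.982
rho = -0.018330

-0.018330


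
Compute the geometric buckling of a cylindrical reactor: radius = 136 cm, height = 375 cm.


B^2 = (2.405/R)^2 + (pi/H)^2
B^2 = (2.405/136)^2 + (pi/375)^2
B^2 = 3.8290e-04 /cm^2

3.8290e-04


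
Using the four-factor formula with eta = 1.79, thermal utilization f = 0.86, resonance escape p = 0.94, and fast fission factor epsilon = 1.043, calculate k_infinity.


k_inf = eta * f * p * epsilon
k_inf = 1.79 * 0.86 * 0.94 * 1.043
k_inf = 1.5093

1.5093


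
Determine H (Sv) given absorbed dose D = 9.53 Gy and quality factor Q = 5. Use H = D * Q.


H = D * Q
H = 9.53 * 5
H = 47.650 Sv

47.650


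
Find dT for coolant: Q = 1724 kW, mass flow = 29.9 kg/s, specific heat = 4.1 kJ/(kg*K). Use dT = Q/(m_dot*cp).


dT = Q / (m_dot * cp)
dT = 1724 / (29.9 * 4.1)
dT = 14.063 C

14.063


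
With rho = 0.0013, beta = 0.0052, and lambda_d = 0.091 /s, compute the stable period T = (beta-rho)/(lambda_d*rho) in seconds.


T = (beta - rho) / (lambda_d * rho)
T = (0.0052 - 0.0013) / (0.091 * 0.0013)
T = 32.967 s

32.967


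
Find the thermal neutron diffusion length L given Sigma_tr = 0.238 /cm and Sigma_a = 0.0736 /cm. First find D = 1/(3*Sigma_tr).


D = 1 / (3 * Sigma_tr) = 1 / (3 * 0.238) = 1.400560 cm
L = sqrt(D / Sigma_a)
L = sqrt(1.400560 / 0.0736)
L = 4.3623 cm

4.3623


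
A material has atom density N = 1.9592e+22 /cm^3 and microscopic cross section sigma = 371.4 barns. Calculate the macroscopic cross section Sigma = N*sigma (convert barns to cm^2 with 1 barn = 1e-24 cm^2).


Sigma = N * sigma_barns * 1e-24
Sigma = 1.9592e+22 * 371.4 * 1e-24
Sigma = 7.2765 /cm

7.2765


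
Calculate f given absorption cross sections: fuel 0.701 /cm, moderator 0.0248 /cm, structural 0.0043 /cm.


f = Sigma_a_fuel / (Sigma_a_fuel + Sigma_a_mod + Sigma_a_other)
f = 0.701 / (0.701 + 0.0248 + 0.0043)
f = 0.96014

0.96014


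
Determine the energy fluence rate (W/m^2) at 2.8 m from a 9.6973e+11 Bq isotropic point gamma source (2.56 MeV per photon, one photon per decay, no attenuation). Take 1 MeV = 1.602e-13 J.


psi = A * E * 1.602e-13 / (4*pi*r^2)
psi = 9.6973e+11 * 2.56 * 1.602e-13 / (4*pi*2.8^2)
psi = 0.0040367 W/m^2

0.0040367


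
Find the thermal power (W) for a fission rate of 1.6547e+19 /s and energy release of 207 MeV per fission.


P = fission_rate * E_MeV * 1.602e-13
P = 1.6547e+19 * 207 * 1.602e-13
P = 5.4872e+08 W

5.4872e+08


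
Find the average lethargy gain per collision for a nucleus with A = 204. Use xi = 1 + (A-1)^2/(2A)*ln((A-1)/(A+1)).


xi = 1 + (A-1)^2/(2A) * ln((A-1)/(A+1))
xi = 1 + (204-1)^2/(2*204) * ln((204-1)/(204 +1))
xi = 0.0097720

0.0097720


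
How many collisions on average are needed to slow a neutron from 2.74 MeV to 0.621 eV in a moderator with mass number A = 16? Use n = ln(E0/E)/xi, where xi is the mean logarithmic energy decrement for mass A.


xi = 1 + (A-1)^2/(2A)*ln((A-1)/(A+1)) = 0.1199467 (for A = 16)
n = ln(E0/E) / xi
n = ln(2.74e6 / 0.621) / 0.1199467
n = ln(4.412238e+06) / 0.1199467 = 127.56

127.56


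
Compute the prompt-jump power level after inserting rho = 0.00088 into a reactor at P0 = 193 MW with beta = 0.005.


P1/P0 = beta / (beta - rho)
P1/P0 = 0.005 / (0.005 - 0.00088) = 1.213592
P1 = 193 * 1.213592 = 234.22 MW

234.22


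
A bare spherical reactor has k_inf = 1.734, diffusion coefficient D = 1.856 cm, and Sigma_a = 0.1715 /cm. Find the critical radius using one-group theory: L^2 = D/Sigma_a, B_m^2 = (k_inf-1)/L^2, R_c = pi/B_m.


L^2 = D / Sigma_a = 1.856 / 0.1715 = 10.82216 cm^2
B_m^2 = (k_inf - 1) / L^2 = (1.734 - 1) / 10.82216 = 0.06782380 /cm^2
For a bare sphere: B_g = pi/R, so R_c = pi / sqrt(B_m^2)
R_c = pi / sqrt(0.06782380) = 12.063 cm

12.063


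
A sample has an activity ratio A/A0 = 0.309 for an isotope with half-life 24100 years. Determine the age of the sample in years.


lambda = ln(2) / t_half = ln(2) / 24100 = 2.876129e-05 /yr
t = -ln(A/A0) / lambda
t = -ln(0.309) / 2.876129e-05
t = 40833 yr

40833


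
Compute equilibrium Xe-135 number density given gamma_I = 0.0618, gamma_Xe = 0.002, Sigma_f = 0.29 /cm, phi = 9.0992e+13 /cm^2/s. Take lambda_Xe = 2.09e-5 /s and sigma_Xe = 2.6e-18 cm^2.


Xe_eq = (gamma_I + gamma_Xe) * Sigma_f * phi / (lambda_Xe + sigma_Xe * phi)
Numerator = (0.0618 + 0.002) * 0.29 * 9.0992e+13 = 1.683534e+12
Denominator = 2.09e-5 + 2.6e-18 * 9.0992e+13 = 2.574792e-04
Xe_eq = 1.683534e+12 / 2.574792e-04 = 6.5385e+15 /cm^3

6.5385e+15


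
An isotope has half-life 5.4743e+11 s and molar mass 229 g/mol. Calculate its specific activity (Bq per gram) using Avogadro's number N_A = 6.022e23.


lambda = ln(2) / t_half = ln(2) / 5.4743e+11 = 1.266184e-12 /s
SA = lambda * N_A / M
SA = 1.266184e-12 * 6.022e23 / 229
SA = 3.3297e+09 Bq/g

3.3297e+09


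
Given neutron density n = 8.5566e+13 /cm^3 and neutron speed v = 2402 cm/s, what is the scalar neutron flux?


phi = n * v
phi = 8.5566e+13 * 2402
phi = 2.0553e+17 /cm^2/s

2.0553e+17


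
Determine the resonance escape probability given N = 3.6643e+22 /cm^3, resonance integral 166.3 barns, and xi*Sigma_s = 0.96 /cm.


p = exp(-N * I * 1e-24 / (xi*Sigma_s))
p = exp(-3.6643e+22 * 166.3 * 1e-24 / 0.96)
p = 0.0017509

0.0017509


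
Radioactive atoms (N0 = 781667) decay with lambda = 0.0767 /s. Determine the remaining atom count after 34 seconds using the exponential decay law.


N = N0 * exp(-lambda * t)
N = 781667 * exp(-0.0767 * 34)
N = 57606

57606


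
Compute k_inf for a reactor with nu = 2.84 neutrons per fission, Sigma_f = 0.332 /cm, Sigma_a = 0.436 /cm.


k_inf = nu * Sigma_f / Sigma_a
k_inf = 2.84 * 0.332 / 0.436
k_inf = 2.1626

2.1626


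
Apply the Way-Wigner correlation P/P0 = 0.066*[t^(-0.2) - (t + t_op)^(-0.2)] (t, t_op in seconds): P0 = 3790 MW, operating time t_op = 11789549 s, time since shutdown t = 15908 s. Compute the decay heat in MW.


P/P0 = 0.066 * [t^(-0.2) - (t + t_op)^(-0.2)]
P/P0 = 0.066 * [15908^(-0.2) - (15908 + 11789549)^(-0.2)]
P/P0 = 0.066 * [0.1444365 - 0.03851088] = 0.006991091
P = 3790 * 0.006991091 = 26.496 MW

26.496


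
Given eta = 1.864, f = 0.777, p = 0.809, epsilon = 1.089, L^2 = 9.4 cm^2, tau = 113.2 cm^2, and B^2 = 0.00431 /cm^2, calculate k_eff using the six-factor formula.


k_inf = eta*f*p*eps = 1.864*0.777*0.809*1.089 = 1.275978
P_TNL = 1/(1 + L^2*B^2) = 1/(1 + 9.4*0.00431) = 0.9610635
P_FNL = exp(-B^2*tau) = exp(-0.00431*113.2) = 0.6139192
k_eff = k_inf * P_TNL * P_FNL = 1.275978 * 0.9610635 * 0.6139192
k_eff = 0.75285

0.75285


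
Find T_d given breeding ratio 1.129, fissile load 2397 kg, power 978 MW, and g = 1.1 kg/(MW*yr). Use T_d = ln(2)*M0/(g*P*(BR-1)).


Breeding gain G = BR - 1 = 1.129 - 1 = 0.129
Fissile production rate = g * P * G = 1.1 * 978 * 0.129 = 138.7782 kg/yr
T_d = ln(2) * M0 / (g * P * G)
T_d = ln(2) * 2397 / 138.7782 = 11.972 yr

11.972


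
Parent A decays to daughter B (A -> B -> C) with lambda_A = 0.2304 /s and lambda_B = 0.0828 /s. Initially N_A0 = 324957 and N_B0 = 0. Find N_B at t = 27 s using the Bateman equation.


N_B(t) = lambda_A * N_A0 / (lambda_B - lambda_A) * [exp(-lambda_A*t) - exp(-lambda_B*t)]
exp(-0.2304*27) = 0.001987654; exp(-0.0828*27) = 0.1069280
N_B = 0.2304 * 324957 / (0.0828 - 0.2304) * (0.001987654 - 0.1069280)
N_B = 53231

53231


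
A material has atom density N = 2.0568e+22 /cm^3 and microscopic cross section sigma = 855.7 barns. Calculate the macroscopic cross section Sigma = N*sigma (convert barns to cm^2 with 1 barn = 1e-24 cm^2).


Sigma = N * sigma_barns * 1e-24
Sigma = 2.0568e+22 * 855.7 * 1e-24
Sigma = 17.600 /cm

17.600


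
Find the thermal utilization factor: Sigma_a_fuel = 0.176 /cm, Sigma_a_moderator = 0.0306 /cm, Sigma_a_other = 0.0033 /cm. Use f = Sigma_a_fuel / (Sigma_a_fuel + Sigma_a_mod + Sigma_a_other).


f = Sigma_a_fuel / (Sigma_a_fuel + Sigma_a_mod + Sigma_a_other)
f = 0.176 / (0.176 + 0.0306 + 0.0033)
f = 0.83849

0.83849


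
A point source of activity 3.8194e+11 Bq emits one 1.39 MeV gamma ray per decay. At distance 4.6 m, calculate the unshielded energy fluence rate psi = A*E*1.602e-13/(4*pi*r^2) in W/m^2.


psi = A * E * 1.602e-13 / (4*pi*r^2)
psi = 3.8194e+11 * 1.39 * 1.602e-13 / (4*pi*4.6^2)
psi = 3.1985e-04 W/m^2

3.1985e-04


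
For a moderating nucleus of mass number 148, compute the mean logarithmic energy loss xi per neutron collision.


xi = 1 + (A-1)^2/(2A) * ln((A-1)/(A+1))
xi = 1 + (148-1)^2/(2*148) * ln((148-1)/(148 +1))
xi = 0.013453

0.013453


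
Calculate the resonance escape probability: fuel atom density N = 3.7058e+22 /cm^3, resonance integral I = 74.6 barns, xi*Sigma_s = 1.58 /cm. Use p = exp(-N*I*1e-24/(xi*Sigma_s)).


p = exp(-N * I * 1e-24 / (xi*Sigma_s))
p = exp(-3.7058e+22 * 74.6 * 1e-24 / 1.58)
p = 0.17383

0.17383


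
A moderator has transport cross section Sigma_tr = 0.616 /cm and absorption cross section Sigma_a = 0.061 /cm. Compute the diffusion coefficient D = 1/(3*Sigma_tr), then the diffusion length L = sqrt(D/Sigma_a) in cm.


D = 1 / (3 * Sigma_tr) = 1 / (3 * 0.616) = 0.5411255 cm
L = sqrt(D / Sigma_a)
L = sqrt(0.5411255 / 0.061)
L = 2.9784 cm

2.9784


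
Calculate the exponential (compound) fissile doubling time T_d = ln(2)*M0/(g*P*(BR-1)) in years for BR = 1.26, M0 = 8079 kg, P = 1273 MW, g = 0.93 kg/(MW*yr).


Breeding gain G = BR - 1 = 1.26 - 1 = 0.26
Fissile production rate = g * P * G = 0.93 * 1273 * 0.26 = 307.8114 kg/yr
T_d = ln(2) * M0 / (g * P * G)
T_d = ln(2) * 8079 / 307.8114 = 18.193 yr

18.193


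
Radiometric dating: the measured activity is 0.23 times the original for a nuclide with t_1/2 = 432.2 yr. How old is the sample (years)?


lambda = ln(2) / t_half = ln(2) / 432.2 = 0.001603765 /yr
t = -ln(A/A0) / lambda
t = -ln(0.23) / 0.001603765
t = 916.39 yr

916.39


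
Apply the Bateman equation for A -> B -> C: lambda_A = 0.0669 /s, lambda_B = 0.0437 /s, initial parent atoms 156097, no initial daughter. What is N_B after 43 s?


N_B(t) = lambda_A * N_A0 / (lambda_B - lambda_A) * [exp(-lambda_A*t) - exp(-lambda_B*t)]
exp(-0.0669*43) = 0.05632031; exp(-0.0437*43) = 0.1527275
N_B = 0.0669 * 156097 / (0.0437 - 0.0669) * (0.05632031 - 0.1527275)
N_B = 43395

43395


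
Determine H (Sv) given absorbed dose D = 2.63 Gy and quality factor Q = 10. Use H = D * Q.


H = D * Q
H = 2.63 * 10
H = 26.300 Sv

26.300


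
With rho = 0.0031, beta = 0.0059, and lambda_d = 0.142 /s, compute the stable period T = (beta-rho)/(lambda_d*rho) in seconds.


T = (beta - rho) / (lambda_d * rho)
T = (0.0059 - 0.0031) / (0.142 * 0.0031)
T = 6.3607 s

6.3607


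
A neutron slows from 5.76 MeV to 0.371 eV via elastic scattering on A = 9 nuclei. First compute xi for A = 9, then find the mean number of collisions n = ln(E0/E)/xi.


xi = 1 + (A-1)^2/(2A)*ln((A-1)/(A+1)) = 0.2066007 (for A = 9)
n = ln(E0/E) / xi
n = ln(5.76e6 / 0.371) / 0.2066007
n = ln(1.552561e+07) / 0.2066007 = 80.145

80.145


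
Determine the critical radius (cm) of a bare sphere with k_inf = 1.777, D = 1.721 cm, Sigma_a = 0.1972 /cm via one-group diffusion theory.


L^2 = D / Sigma_a = 1.721 / 0.1972 = 8.727181 cm^2
B_m^2 = (k_inf - 1) / L^2 = (1.777 - 1) / 8.727181 = 0.08903219 /cm^2
For a bare sphere: B_g = pi/R, so R_c = pi / sqrt(B_m^2)
R_c = pi / sqrt(0.08903219) = 10.529 cm

10.529


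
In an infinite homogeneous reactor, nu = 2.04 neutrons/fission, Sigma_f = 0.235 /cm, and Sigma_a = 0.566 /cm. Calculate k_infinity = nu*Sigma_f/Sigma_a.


k_inf = nu * Sigma_f / Sigma_a
k_inf = 2.04 * 0.235 / 0.566
k_inf = 0.84700

0.84700


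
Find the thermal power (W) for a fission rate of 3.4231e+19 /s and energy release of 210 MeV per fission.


P = fission_rate * E_MeV * 1.602e-13
P = 3.4231e+19 * 210 * 1.602e-13
P = 1.1516e+09 W

1.1516e+09


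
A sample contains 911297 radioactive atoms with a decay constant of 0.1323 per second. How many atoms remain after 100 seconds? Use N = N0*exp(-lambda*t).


N = N0 * exp(-lambda * t)
N = 911297 * exp(-0.1323 * 100)
N = 1.6366

1.6366


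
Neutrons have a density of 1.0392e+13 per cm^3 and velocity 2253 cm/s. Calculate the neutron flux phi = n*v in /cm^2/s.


phi = n * v
phi = 1.0392e+13 * 2253
phi = 2.3413e+16 /cm^2/s

2.3413e+16


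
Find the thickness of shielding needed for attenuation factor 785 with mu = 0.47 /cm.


x = ln(factor) / mu
x = ln(785) / 0.47
x = 14.182 cm

14.182


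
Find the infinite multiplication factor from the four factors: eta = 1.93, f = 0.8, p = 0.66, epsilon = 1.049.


k_inf = eta * f * p * epsilon
k_inf = 1.93 * 0.8 * 0.66 * 1.049
k_inf = 1.0690

1.0690


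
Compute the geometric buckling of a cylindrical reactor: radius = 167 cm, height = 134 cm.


B^2 = (2.405/R)^2 + (pi/H)^2
B^2 = (2.405/167)^2 + (pi/134)^2
B^2 = 7.5705e-04 /cm^2

7.5705e-04


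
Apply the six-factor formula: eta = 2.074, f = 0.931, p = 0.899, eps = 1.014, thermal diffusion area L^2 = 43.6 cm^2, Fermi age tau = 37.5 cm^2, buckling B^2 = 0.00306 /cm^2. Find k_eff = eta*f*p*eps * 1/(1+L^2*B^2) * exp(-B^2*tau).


k_inf = eta*f*p*eps = 2.074*0.931*0.899*1.014 = 1.760176
P_TNL = 1/(1 + L^2*B^2) = 1/(1 + 43.6*0.00306) = 0.8822886
P_FNL = exp(-B^2*tau) = exp(-0.00306*37.5) = 0.8915890
k_eff = k_inf * P_TNL * P_FNL = 1.760176 * 0.8822886 * 0.8915890
k_eff = 1.3846

1.3846


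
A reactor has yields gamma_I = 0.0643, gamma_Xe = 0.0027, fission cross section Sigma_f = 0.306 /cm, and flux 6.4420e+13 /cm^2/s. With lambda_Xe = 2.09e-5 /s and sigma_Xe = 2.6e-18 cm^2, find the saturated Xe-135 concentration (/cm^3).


Xe_eq = (gamma_I + gamma_Xe) * Sigma_f * phi / (lambda_Xe + sigma_Xe * phi)
Numerator = (0.0643 + 0.0027) * 0.306 * 6.4420e+13 = 1.320739e+12
Denominator = 2.09e-5 + 2.6e-18 * 6.4420e+13 = 1.883920e-04
Xe_eq = 1.320739e+12 / 1.883920e-04 = 7.0106e+15 /cm^3

7.0106e+15


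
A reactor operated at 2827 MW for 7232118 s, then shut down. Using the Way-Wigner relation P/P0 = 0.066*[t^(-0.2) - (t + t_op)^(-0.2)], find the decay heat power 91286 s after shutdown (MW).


P/P0 = 0.066 * [t^(-0.2) - (t + t_op)^(-0.2)]
P/P0 = 0.066 * [91286^(-0.2) - (91286 + 7232118)^(-0.2)]
P/P0 = 0.066 * [0.1018402 - 0.04236990] = 0.003925040
P = 2827 * 0.003925040 = 11.096 MW

11.096


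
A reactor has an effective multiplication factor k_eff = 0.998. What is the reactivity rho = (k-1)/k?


rho = (k_eff - 1) / k_eff
rho = (0.998 - 1) / 0.998
rho = -0.0020040

-0.0020040


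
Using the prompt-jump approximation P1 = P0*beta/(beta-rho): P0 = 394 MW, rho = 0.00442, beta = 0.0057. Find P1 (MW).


P1/P0 = beta / (beta - rho)
P1/P0 = 0.0057 / (0.0057 - 0.00442) = 4.453125
P1 = 394 * 4.453125 = 1754.5 MW

1754.5


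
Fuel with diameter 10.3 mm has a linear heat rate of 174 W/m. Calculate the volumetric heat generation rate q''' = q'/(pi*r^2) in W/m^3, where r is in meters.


r = D / 2 / 1000 = 10.3 / 2 / 1000 = 0.00515 m
q''' = q' / (pi * r^2)
q''' = 174 / (pi * 0.00515^2)
q''' = 2.0883e+06 W/m^3

2.0883e+06


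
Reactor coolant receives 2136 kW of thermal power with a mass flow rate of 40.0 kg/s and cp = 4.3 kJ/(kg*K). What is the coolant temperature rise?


dT = Q / (m_dot * cp)
dT = 2136 / (40.0 * 4.3)
dT = 12.419 C

12.419


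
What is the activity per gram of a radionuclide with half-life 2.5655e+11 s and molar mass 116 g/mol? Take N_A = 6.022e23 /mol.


lambda = ln(2) / t_half = ln(2) / 2.5655e+11 = 2.701802e-12 /s
SA = lambda * N_A / M
SA = 2.701802e-12 * 6.022e23 / 116
SA = 1.4026e+10 Bq/g

1.4026e+10


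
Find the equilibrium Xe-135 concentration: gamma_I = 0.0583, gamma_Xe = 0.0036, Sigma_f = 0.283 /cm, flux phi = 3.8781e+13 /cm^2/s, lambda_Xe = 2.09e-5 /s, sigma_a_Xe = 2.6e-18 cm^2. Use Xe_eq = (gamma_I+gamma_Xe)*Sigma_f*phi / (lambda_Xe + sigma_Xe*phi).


Xe_eq = (gamma_I + gamma_Xe) * Sigma_f * phi / (lambda_Xe + sigma_Xe * phi)
Numerator = (0.0583 + 0.0036) * 0.283 * 3.8781e+13 = 6.793539e+11
Denominator = 2.09e-5 + 2.6e-18 * 3.8781e+13 = 1.217306e-04
Xe_eq = 6.793539e+11 / 1.217306e-04 = 5.5808e+15 /cm^3

5.5808e+15


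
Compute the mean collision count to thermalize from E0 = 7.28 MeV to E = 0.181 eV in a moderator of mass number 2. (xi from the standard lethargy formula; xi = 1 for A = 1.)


xi = 1 + (A-1)^2/(2A)*ln((A-1)/(A+1)) = 0.7253469 (for A = 2)
n = ln(E0/E) / xi
n = ln(7.28e6 / 0.181) / 0.7253469
n = ln(4.022099e+07) / 0.7253469 = 24.140

24.140


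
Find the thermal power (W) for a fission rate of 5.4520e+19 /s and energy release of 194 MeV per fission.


P = fission_rate * E_MeV * 1.602e-13
P = 5.4520e+19 * 194 * 1.602e-13
P = 1.6944e+09 W

1.6944e+09


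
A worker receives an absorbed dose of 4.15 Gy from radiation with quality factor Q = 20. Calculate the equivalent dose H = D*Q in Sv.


H = D * Q
H = 4.15 * 20
H = 83.000 Sv

83.000


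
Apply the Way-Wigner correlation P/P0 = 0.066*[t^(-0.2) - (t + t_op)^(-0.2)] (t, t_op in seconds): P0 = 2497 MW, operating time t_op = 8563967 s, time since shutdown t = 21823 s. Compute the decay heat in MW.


P/P0 = 0.066 * [t^(-0.2) - (t + t_op)^(-0.2)]
P/P0 = 0.066 * [21823^(-0.2) - (21823 + 8563967)^(-0.2)]
P/P0 = 0.066 * [0.1355867 - 0.04104346] = 0.006239854
P = 2497 * 0.006239854 = 15.581 MW

15.581


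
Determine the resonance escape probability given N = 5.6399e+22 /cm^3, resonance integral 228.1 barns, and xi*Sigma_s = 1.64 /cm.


p = exp(-N * I * 1e-24 / (xi*Sigma_s))
p = exp(-5.6399e+22 * 228.1 * 1e-24 / 1.64)
p = 3.9199e-04

3.9199e-04


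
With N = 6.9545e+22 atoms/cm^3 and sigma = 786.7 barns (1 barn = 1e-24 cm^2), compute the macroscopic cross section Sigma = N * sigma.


Sigma = N * sigma_barns * 1e-24
Sigma = 6.9545e+22 * 786.7 * 1e-24
Sigma = 54.711 /cm

54.711


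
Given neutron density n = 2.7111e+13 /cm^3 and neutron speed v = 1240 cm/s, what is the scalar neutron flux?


phi = n * v
phi = 2.7111e+13 * 1240
phi = 3.3618e+16 /cm^2/s

3.3618e+16


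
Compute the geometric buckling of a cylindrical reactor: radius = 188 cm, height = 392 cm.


B^2 = (2.405/R)^2 + (pi/H)^2
B^2 = (2.405/188)^2 + (pi/392)^2
B^2 = 2.2788e-04 /cm^2

2.2788e-04


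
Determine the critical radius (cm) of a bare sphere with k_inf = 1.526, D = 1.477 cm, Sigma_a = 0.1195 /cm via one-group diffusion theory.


L^2 = D / Sigma_a = 1.477 / 0.1195 = 12.35983 cm^2
B_m^2 = (k_inf - 1) / L^2 = (1.526 - 1) / 12.35983 = 0.04255722 /cm^2
For a bare sphere: B_g = pi/R, so R_c = pi / sqrt(B_m^2)
R_c = pi / sqrt(0.04255722) = 15.229 cm

15.229


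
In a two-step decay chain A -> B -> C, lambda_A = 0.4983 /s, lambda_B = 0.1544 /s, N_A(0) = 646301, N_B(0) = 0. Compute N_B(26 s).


N_B(t) = lambda_A * N_A0 / (lambda_B - lambda_A) * [exp(-lambda_A*t) - exp(-lambda_B*t)]
exp(-0.4983*26) = 2.362477e-06; exp(-0.1544*26) = 0.01805378
N_B = 0.4983 * 646301 / (0.1544 - 0.4983) * (2.362477e-06 - 0.01805378)
N_B = 16905

16905


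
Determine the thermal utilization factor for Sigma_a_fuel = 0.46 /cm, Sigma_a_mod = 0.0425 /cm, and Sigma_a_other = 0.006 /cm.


f = Sigma_a_fuel / (Sigma_a_fuel + Sigma_a_mod + Sigma_a_other)
f = 0.46 / (0.46 + 0.0425 + 0.006)
f = 0.90462

0.90462


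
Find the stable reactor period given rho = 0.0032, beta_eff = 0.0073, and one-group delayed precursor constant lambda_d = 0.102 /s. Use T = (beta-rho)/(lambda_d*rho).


T = (beta - rho) / (lambda_d * rho)
T = (0.0073 - 0.0032) / (0.102 * 0.0032)
T = 12.561 s

12.561


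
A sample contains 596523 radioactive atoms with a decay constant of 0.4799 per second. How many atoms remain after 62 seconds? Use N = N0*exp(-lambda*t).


N = N0 * exp(-lambda * t)
N = 596523 * exp(-0.4799 * 62)
N = 7.1403e-08

7.1403e-08


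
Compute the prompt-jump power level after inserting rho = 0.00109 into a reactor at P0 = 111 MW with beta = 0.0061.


P1/P0 = beta / (beta - rho)
P1/P0 = 0.0061 / (0.0061 - 0.00109) = 1.217565
P1 = 111 * 1.217565 = 135.15 MW

135.15


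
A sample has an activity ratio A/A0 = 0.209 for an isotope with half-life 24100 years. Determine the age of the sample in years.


lambda = ln(2) / t_half = ln(2) / 24100 = 2.876129e-05 /yr
t = -ln(A/A0) / lambda
t = -ln(0.209) / 2.876129e-05
t = 54428 yr

54428


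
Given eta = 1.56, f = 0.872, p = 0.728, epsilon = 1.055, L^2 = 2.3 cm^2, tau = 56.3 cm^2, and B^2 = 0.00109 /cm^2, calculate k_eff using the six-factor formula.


k_inf = eta*f*p*eps = 1.56*0.872*0.728*1.055 = 1.044780
P_TNL = 1/(1 + L^2*B^2) = 1/(1 + 2.3*0.00109) = 0.9974993
P_FNL = exp(-B^2*tau) = exp(-0.00109*56.3) = 0.9404780
k_eff = k_inf * P_TNL * P_FNL = 1.044780 * 0.9974993 * 0.9404780
k_eff = 0.98014

0.98014


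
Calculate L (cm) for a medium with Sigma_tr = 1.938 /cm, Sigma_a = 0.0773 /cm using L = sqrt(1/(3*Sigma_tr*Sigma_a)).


D = 1 / (3 * Sigma_tr) = 1 / (3 * 1.938) = 0.1719986 cm
L = sqrt(D / Sigma_a)
L = sqrt(0.1719986 / 0.0773)
L = 1.4917 cm

1.4917


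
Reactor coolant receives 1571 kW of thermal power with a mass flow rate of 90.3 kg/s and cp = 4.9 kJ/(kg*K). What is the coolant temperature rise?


dT = Q / (m_dot * cp)
dT = 1571 / (90.3 * 4.9)
dT = 3.5505 C

3.5505


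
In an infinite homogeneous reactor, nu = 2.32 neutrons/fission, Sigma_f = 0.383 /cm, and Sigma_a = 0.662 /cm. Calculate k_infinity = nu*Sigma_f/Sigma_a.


k_inf = nu * Sigma_f / Sigma_a
k_inf = 2.32 * 0.383 / 0.662
k_inf = 1.3422

1.3422


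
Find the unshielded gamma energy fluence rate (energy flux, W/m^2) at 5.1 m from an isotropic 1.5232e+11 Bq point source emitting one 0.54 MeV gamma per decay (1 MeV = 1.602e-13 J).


psi = A * E * 1.602e-13 / (4*pi*r^2)
psi = 1.5232e+11 * 0.54 * 1.602e-13 / (4*pi*5.1^2)
psi = 4.0315e-05 W/m^2

4.0315e-05


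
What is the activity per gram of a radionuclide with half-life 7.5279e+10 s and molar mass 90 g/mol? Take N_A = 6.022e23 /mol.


lambda = ln(2) / t_half = ln(2) / 7.5279e+10 = 9.207710e-12 /s
SA = lambda * N_A / M
SA = 9.207710e-12 * 6.022e23 / 90
SA = 6.1610e+10 Bq/g

6.1610e+10


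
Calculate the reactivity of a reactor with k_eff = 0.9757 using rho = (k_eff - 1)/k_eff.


rho = (k_eff - 1) / k_eff
rho = (0.9757 - 1) / 0.9757
rho = -0.024905

-0.024905


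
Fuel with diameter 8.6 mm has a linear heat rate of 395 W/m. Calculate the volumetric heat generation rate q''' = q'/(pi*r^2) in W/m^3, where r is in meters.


r = D / 2 / 1000 = 8.6 / 2 / 1000 = 0.0043 m
q''' = q' / (pi * r^2)
q''' = 395 / (pi * 0.0043^2)
q''' = 6.8000e+06 W/m^3

6.8000e+06


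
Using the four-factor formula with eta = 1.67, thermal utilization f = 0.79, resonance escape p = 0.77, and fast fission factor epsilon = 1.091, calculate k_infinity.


k_inf = eta * f * p * epsilon
k_inf = 1.67 * 0.79 * 0.77 * 1.091
k_inf = 1.1083

1.1083


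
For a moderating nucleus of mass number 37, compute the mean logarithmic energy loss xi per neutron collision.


xi = 1 + (A-1)^2/(2A) * ln((A-1)/(A+1))
xi = 1 + (37-1)^2/(2*37) * ln((37-1)/(37 +1))
xi = 0.053093

0.053093


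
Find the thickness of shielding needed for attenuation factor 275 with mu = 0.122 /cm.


x = ln(factor) / mu
x = ln(275) / 0.122
x = 46.039 cm

46.039


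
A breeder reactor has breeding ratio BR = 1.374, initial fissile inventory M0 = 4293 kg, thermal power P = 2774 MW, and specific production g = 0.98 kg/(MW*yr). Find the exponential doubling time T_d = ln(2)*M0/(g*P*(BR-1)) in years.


Breeding gain G = BR - 1 = 1.374 - 1 = 0.374
Fissile production rate = g * P * G = 0.98 * 2774 * 0.374 = 1016.72648 kg/yr
T_d = ln(2) * M0 / (g * P * G)
T_d = ln(2) * 4293 / 1016.72648 = 2.9267 yr

2.9267


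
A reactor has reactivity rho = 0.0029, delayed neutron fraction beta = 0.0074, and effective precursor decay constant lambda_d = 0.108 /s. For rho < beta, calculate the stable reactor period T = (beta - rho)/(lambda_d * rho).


T = (beta - rho) / (lambda_d * rho)
T = (0.0074 - 0.0029) / (0.108 * 0.0029)
T = 14.368 s

14.368


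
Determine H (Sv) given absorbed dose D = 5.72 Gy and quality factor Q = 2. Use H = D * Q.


H = D * Q
H = 5.72 * 2
H = 11.440 Sv

11.440


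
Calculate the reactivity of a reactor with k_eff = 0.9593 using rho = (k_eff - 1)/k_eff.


rho = (k_eff - 1) / k_eff
rho = (0.9593 - 1) / 0.9593
rho = -0.042427

-0.042427


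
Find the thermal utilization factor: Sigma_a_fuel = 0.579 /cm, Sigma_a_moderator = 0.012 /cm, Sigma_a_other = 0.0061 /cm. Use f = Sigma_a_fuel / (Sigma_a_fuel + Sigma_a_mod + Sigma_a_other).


f = Sigma_a_fuel / (Sigma_a_fuel + Sigma_a_mod + Sigma_a_other)
f = 0.579 / (0.579 + 0.012 + 0.0061)
f = 0.96969

0.96969


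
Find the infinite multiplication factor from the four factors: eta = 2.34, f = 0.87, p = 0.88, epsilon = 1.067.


k_inf = eta * f * p * epsilon
k_inf = 2.34 * 0.87 * 0.88 * 1.067
k_inf = 1.9115

1.9115


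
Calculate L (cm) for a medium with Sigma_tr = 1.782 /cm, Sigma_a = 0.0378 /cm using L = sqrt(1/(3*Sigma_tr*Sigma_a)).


D = 1 / (3 * Sigma_tr) = 1 / (3 * 1.782) = 0.1870557 cm
L = sqrt(D / Sigma_a)
L = sqrt(0.1870557 / 0.0378)
L = 2.2245 cm

2.2245


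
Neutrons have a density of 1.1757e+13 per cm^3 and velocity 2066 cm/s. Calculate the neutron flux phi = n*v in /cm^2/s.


phi = n * v
phi = 1.1757e+13 * 2066
phi = 2.4290e+16 /cm^2/s

2.4290e+16


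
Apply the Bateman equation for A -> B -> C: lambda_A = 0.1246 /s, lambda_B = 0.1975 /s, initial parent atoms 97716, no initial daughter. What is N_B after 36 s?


N_B(t) = lambda_A * N_A0 / (lambda_B - lambda_A) * [exp(-lambda_A*t) - exp(-lambda_B*t)]
exp(-0.1246*36) = 0.01127012; exp(-0.1975*36) = 8.168950e-04
N_B = 0.1246 * 97716 / (0.1975 - 0.1246) * (0.01127012 - 8.168950e-04)
N_B = 1745.8

1745.8


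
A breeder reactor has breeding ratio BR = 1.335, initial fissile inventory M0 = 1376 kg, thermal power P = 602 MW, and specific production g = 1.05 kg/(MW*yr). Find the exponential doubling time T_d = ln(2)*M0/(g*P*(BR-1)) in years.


Breeding gain G = BR - 1 = 1.335 - 1 = 0.335
Fissile production rate = g * P * G = 1.05 * 602 * 0.335 = 211.7535 kg/yr
T_d = ln(2) * M0 / (g * P * G)
T_d = ln(2) * 1376 / 211.7535 = 4.5042 yr

4.5042


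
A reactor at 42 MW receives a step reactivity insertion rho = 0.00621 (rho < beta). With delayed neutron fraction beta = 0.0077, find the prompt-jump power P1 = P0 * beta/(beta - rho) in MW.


P1/P0 = beta / (beta - rho)
P1/P0 = 0.0077 / (0.0077 - 0.00621) = 5.167785
P1 = 42 * 5.167785 = 217.05 MW

217.05


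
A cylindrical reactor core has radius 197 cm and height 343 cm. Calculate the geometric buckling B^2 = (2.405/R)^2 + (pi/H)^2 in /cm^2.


B^2 = (2.405/R)^2 + (pi/H)^2
B^2 = (2.405/197)^2 + (pi/343)^2
B^2 = 2.3293e-04 /cm^2

2.3293e-04


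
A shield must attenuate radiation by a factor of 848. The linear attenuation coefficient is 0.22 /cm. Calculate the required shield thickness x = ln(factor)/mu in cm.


x = ln(factor) / mu
x = ln(848) / 0.22
x = 30.649 cm

30.649


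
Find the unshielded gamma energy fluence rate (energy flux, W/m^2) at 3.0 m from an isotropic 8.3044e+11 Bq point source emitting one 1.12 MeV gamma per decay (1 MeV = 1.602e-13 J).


psi = A * E * 1.602e-13 / (4*pi*r^2)
psi = 8.3044e+11 * 1.12 * 1.602e-13 / (4*pi*3.0^2)
psi = 0.0013175 W/m^2

0.0013175


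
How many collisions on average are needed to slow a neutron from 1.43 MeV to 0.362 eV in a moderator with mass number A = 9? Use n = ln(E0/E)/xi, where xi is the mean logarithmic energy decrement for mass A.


xi = 1 + (A-1)^2/(2A)*ln((A-1)/(A+1)) = 0.2066007 (for A = 9)
n = ln(E0/E) / xi
n = ln(1.43e6 / 0.362) / 0.2066007
n = ln(3.950276e+06) / 0.2066007 = 73.520

73.520


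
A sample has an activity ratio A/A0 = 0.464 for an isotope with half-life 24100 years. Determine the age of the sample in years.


lambda = ln(2) / t_half = ln(2) / 24100 = 2.876129e-05 /yr
t = -ln(A/A0) / lambda
t = -ln(0.464) / 2.876129e-05
t = 26698 yr

26698


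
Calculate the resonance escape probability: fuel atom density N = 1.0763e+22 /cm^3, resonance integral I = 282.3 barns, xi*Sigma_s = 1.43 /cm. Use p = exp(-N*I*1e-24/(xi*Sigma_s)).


p = exp(-N * I * 1e-24 / (xi*Sigma_s))
p = exp(-1.0763e+22 * 282.3 * 1e-24 / 1.43)
p = 0.11946

0.11946


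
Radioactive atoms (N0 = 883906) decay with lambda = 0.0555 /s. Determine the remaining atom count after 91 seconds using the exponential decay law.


N = N0 * exp(-lambda * t)
N = 883906 * exp(-0.0555 * 91)
N = 5662.4

5662.4


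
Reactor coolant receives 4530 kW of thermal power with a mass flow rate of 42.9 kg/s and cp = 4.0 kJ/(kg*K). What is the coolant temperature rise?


dT = Q / (m_dot * cp)
dT = 4530 / (42.9 * 4.0)
dT = 26.399 C

26.399


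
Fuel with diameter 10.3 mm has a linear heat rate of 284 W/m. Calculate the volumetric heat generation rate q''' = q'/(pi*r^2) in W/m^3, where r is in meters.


r = D / 2 / 1000 = 10.3 / 2 / 1000 = 0.00515 m
q''' = q' / (pi * r^2)
q''' = 284 / (pi * 0.00515^2)
q''' = 3.4084e+06 W/m^3

3.4084e+06


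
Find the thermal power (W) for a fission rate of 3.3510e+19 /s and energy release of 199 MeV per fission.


P = fission_rate * E_MeV * 1.602e-13
P = 3.3510e+19 * 199 * 1.602e-13
P = 1.0683e+09 W

1.0683e+09


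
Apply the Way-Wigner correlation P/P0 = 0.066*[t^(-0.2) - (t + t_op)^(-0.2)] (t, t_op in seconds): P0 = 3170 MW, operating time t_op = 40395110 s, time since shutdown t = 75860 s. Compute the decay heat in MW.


P/P0 = 0.066 * [t^(-0.2) - (t + t_op)^(-0.2)]
P/P0 = 0.066 * [75860^(-0.2) - (75860 + 40395110)^(-0.2)]
P/P0 = 0.066 * [0.1056811 - 0.03010033] = 0.004988331
P = 3170 * 0.004988331 = 15.813 MW

15.813


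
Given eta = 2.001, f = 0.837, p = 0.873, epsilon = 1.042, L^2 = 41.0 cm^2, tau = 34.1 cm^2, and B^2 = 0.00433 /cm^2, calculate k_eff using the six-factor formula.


k_inf = eta*f*p*eps = 2.001*0.837*0.873*1.042 = 1.523542
P_TNL = 1/(1 + L^2*B^2) = 1/(1 + 41.0*0.00433) = 0.8492353
P_FNL = exp(-B^2*tau) = exp(-0.00433*34.1) = 0.8627304
k_eff = k_inf * P_TNL * P_FNL = 1.523542 * 0.8492353 * 0.8627304
k_eff = 1.1162

1.1162


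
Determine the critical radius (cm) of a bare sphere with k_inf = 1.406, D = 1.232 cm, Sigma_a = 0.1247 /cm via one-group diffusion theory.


L^2 = D / Sigma_a = 1.232 / 0.1247 = 9.879711 cm^2
B_m^2 = (k_inf - 1) / L^2 = (1.406 - 1) / 9.879711 = 0.04109432 /cm^2
For a bare sphere: B_g = pi/R, so R_c = pi / sqrt(B_m^2)
R_c = pi / sqrt(0.04109432) = 15.497 cm

15.497


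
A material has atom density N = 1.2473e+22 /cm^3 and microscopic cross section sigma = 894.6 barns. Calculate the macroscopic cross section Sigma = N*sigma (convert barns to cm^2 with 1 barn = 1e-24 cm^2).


Sigma = N * sigma_barns * 1e-24
Sigma = 1.2473e+22 * 894.6 * 1e-24
Sigma = 11.158 /cm

11.158


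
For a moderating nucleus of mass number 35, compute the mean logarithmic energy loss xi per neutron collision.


xi = 1 + (A-1)^2/(2A) * ln((A-1)/(A+1))
xi = 1 + (35-1)^2/(2*35) * ln((35-1)/(35 +1))
xi = 0.056070

0.056070


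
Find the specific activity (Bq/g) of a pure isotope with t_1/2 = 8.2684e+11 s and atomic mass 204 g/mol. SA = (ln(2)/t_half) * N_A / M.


lambda = ln(2) / t_half = ln(2) / 8.2684e+11 = 8.383087e-13 /s
SA = lambda * N_A / M
SA = 8.383087e-13 * 6.022e23 / 204
SA = 2.4747e+09 Bq/g

2.4747e+09


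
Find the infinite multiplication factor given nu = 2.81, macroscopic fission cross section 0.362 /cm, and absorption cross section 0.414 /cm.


k_inf = nu * Sigma_f / Sigma_a
k_inf = 2.81 * 0.362 / 0.414
k_inf = 2.4571

2.4571


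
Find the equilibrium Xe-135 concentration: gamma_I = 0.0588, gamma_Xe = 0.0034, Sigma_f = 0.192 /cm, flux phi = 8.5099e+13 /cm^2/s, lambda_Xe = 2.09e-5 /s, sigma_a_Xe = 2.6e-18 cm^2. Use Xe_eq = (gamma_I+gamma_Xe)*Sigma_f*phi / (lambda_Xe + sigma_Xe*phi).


Xe_eq = (gamma_I + gamma_Xe) * Sigma_f * phi / (lambda_Xe + sigma_Xe * phi)
Numerator = (0.0588 + 0.0034) * 0.192 * 8.5099e+13 = 1.016286e+12
Denominator = 2.09e-5 + 2.6e-18 * 8.5099e+13 = 2.421574e-04
Xe_eq = 1.016286e+12 / 2.421574e-04 = 4.1968e+15 /cm^3

4.1968e+15


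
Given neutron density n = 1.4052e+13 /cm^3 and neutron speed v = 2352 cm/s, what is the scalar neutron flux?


phi = n * v
phi = 1.4052e+13 * 2352
phi = 3.3050e+16 /cm^2/s

3.3050e+16


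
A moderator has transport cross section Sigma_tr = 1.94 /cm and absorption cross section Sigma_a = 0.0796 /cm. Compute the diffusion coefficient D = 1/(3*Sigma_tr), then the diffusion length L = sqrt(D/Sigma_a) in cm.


D = 1 / (3 * Sigma_tr) = 1 / (3 * 1.94) = 0.1718213 cm
L = sqrt(D / Sigma_a)
L = sqrt(0.1718213 / 0.0796)
L = 1.4692 cm

1.4692


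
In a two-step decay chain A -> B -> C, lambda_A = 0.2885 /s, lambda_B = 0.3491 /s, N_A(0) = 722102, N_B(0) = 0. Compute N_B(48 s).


N_B(t) = lambda_A * N_A0 / (lambda_B - lambda_A) * [exp(-lambda_A*t) - exp(-lambda_B*t)]
exp(-0.2885*48) = 9.680327e-07; exp(-0.3491*48) = 5.279761e-08
N_B = 0.2885 * 722102 / (0.3491 - 0.2885) * (9.680327e-07 - 5.279761e-08)
N_B = 3.1463

3.1463


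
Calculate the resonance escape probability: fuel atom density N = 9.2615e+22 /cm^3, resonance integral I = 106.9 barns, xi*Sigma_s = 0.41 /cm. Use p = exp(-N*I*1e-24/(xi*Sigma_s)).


p = exp(-N * I * 1e-24 / (xi*Sigma_s))
p = exp(-9.2615e+22 * 106.9 * 1e-24 / 0.41)
p = 3.2569e-11

3.2569e-11


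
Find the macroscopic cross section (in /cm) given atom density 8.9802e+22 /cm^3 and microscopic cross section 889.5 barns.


Sigma = N * sigma_barns * 1e-24
Sigma = 8.9802e+22 * 889.5 * 1e-24
Sigma = 79.879 /cm

79.879


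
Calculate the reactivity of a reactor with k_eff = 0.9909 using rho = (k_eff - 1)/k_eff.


rho = (k_eff - 1) / k_eff
rho = (0.9909 - 1) / 0.9909
rho = -0.0091836

-0.0091836


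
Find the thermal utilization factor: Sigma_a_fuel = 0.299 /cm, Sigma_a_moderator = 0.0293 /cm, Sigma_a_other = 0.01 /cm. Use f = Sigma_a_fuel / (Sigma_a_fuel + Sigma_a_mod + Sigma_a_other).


f = Sigma_a_fuel / (Sigma_a_fuel + Sigma_a_mod + Sigma_a_other)
f = 0.299 / (0.299 + 0.0293 + 0.01)
f = 0.88383

0.88383


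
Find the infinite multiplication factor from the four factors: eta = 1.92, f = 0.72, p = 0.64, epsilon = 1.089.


k_inf = eta * f * p * epsilon
k_inf = 1.92 * 0.72 * 0.64 * 1.089
k_inf = 0.96348

0.96348


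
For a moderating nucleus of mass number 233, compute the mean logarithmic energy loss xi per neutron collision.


xi = 1 + (A-1)^2/(2A) * ln((A-1)/(A+1))
xi = 1 + (233-1)^2/(2*233) * ln((233-1)/(233 +1))
xi = 0.0085592

0.0085592


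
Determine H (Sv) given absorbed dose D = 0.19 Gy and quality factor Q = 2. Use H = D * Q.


H = D * Q
H = 0.19 * 2
H = 0.38000 Sv

0.38000


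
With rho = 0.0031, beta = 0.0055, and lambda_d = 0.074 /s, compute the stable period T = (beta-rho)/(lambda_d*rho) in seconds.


T = (beta - rho) / (lambda_d * rho)
T = (0.0055 - 0.0031) / (0.074 * 0.0031)
T = 10.462 s

10.462


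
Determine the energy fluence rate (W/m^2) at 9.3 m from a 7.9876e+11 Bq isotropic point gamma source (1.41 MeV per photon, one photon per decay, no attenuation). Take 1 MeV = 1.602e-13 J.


psi = A * E * 1.602e-13 / (4*pi*r^2)
psi = 7.9876e+11 * 1.41 * 1.602e-13 / (4*pi*9.3^2)
psi = 1.6601e-04 W/m^2

1.6601e-04


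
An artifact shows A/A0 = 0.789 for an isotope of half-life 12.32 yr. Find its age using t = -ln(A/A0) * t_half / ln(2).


lambda = ln(2) / t_half = ln(2) / 12.32 = 0.05626195 /yr
t = -ln(A/A0) / lambda
t = -ln(0.789) / 0.05626195
t = 4.2122 yr

4.2122


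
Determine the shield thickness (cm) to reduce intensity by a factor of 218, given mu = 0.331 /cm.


x = ln(factor) / mu
x = ln(218) / 0.331
x = 16.267 cm

16.267


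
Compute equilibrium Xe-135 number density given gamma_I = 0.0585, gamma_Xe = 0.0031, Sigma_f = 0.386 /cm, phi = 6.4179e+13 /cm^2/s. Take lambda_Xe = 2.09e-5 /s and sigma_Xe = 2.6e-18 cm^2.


Xe_eq = (gamma_I + gamma_Xe) * Sigma_f * phi / (lambda_Xe + sigma_Xe * phi)
Numerator = (0.0585 + 0.0031) * 0.386 * 6.4179e+13 = 1.526023e+12
Denominator = 2.09e-5 + 2.6e-18 * 6.4179e+13 = 1.877654e-04
Xe_eq = 1.526023e+12 / 1.877654e-04 = 8.1273e+15 /cm^3

8.1273e+15


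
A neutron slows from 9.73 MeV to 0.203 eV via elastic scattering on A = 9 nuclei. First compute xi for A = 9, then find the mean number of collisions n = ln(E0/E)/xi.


xi = 1 + (A-1)^2/(2A)*ln((A-1)/(A+1)) = 0.2066007 (for A = 9)
n = ln(E0/E) / xi
n = ln(9.73e6 / 0.203) / 0.2066007
n = ln(4.793103e+07) / 0.2066007 = 85.601

85.601


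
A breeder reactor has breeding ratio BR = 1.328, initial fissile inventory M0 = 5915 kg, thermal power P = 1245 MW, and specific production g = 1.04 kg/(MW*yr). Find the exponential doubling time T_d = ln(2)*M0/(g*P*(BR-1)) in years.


Breeding gain G = BR - 1 = 1.328 - 1 = 0.328
Fissile production rate = g * P * G = 1.04 * 1245 * 0.328 = 424.6944 kg/yr
T_d = ln(2) * M0 / (g * P * G)
T_d = ln(2) * 5915 / 424.6944 = 9.6539 yr

9.6539


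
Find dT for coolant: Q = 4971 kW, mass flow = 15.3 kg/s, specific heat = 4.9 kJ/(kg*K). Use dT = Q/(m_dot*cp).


dT = Q / (m_dot * cp)
dT = 4971 / (15.3 * 4.9)
dT = 66.307 C

66.307


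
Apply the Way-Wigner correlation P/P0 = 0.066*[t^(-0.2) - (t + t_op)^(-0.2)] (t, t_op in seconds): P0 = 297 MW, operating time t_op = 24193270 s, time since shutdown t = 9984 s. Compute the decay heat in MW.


P/P0 = 0.066 * [t^(-0.2) - (t + t_op)^(-0.2)]
P/P0 = 0.066 * [9984^(-0.2) - (9984 + 24193270)^(-0.2)]
P/P0 = 0.066 * [0.1585401 - 0.03335994] = 0.008261891
P = 297 * 0.008261891 = 2.4538 MW

2.4538


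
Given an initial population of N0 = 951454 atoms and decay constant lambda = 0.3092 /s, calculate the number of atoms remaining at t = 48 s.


N = N0 * exp(-lambda * t)
N = 951454 * exp(-0.3092 * 48)
N = 0.34101

0.34101


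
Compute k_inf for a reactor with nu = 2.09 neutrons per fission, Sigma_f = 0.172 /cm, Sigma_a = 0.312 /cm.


k_inf = nu * Sigma_f / Sigma_a
k_inf = 2.09 * 0.172 / 0.312
k_inf = 1.1522

1.1522
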